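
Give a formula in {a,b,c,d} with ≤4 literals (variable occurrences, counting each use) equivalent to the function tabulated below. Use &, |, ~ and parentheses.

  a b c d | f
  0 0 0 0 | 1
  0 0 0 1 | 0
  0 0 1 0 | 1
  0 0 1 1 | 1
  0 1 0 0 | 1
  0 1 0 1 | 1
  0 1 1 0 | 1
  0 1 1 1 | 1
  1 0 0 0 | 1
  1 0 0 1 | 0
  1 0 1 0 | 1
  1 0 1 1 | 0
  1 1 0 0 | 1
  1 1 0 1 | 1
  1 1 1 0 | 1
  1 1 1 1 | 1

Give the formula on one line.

  ~a = 1111111100000000
  (~a & c) = 0011001100000000
  ((~a & c) | b) = 0011111100001111
  ~d = 1010101010101010
  (((~a & c) | b) | ~d) = 1011111110101111

(((~a & c) | b) | ~d)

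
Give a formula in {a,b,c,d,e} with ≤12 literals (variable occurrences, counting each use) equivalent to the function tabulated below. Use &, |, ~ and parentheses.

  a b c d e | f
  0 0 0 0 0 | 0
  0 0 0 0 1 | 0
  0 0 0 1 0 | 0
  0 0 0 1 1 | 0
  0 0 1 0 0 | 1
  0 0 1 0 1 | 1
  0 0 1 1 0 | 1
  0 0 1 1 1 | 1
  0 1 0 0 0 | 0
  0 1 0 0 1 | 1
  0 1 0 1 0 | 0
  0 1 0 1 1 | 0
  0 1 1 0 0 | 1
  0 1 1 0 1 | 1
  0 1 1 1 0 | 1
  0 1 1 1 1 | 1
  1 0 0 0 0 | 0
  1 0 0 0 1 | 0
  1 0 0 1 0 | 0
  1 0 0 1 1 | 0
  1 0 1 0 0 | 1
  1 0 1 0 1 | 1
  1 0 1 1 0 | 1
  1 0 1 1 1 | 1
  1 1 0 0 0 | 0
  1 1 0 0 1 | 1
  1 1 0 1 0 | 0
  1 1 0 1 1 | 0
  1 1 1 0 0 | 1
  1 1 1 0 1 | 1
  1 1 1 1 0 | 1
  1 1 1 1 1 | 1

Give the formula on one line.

  ~d = 11001100110011001100110011001100
  (e & ~d) = 01000100010001000100010001000100
  (c & b) = 00000000000011110000000000001111
  ((e & ~d) | (c & b)) = 01000100010011110100010001001111
  (((e & ~d) | (c & b)) | c) = 01001111010011110100111101001111
  (c | b) = 00001111111111110000111111111111
  ~a = 11111111111111110000000000000000
  ~e = 10101010101010101010101010101010
  (~a & ~e) = 10101010101010100000000000000000
  ((c | b) | (~a & ~e)) = 10101111111111110000111111111111
  ((((e & ~d) | (c & b)) | c) & ((c | b) | (~a & ~e))) = 00001111010011110000111101001111

((((e & ~d) | (c & b)) | c) & ((c | b) | (~a & ~e)))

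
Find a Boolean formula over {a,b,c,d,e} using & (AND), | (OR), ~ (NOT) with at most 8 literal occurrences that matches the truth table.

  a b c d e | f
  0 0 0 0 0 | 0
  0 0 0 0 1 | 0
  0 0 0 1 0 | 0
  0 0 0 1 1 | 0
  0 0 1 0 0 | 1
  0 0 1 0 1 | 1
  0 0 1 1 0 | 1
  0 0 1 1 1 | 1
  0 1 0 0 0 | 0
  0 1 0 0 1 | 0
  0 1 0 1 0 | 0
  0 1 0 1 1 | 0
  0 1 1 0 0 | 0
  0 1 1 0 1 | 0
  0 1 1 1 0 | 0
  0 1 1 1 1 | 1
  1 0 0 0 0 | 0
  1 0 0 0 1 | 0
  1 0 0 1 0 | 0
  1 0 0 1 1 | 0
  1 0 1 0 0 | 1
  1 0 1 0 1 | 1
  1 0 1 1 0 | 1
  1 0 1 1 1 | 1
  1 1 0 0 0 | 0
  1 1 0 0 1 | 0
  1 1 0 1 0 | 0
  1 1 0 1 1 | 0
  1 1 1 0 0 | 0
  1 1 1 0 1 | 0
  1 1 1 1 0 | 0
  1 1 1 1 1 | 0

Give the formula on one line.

((~b & c) | (((a | d) & (e & ~a)) & (b & c)))

  ~b = 11111111000000001111111100000000
  (~b & c) = 00001111000000000000111100000000
  (a | d) = 00110011001100111111111111111111
  ~a = 11111111111111110000000000000000
  (e & ~a) = 01010101010101010000000000000000
  ((a | d) & (e & ~a)) = 00010001000100010000000000000000
  (b & c) = 00000000000011110000000000001111
  (((a | d) & (e & ~a)) & (b & c)) = 00000000000000010000000000000000
  ((~b & c) | (((a | d) & (e & ~a)) & (b & c))) = 00001111000000010000111100000000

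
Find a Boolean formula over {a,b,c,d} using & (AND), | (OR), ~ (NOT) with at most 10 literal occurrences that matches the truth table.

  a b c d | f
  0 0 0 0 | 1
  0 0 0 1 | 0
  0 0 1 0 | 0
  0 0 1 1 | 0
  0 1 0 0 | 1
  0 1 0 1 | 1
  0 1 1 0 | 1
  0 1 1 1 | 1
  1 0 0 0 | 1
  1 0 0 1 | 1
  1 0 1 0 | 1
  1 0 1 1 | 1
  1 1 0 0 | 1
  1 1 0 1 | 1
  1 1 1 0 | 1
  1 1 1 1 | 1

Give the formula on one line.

  ~c = 1100110011001100
  (~c | a) = 1100110011111111
  ~d = 1010101010101010
  (~d & b) = 0000101000001010
  ((~d & b) | d) = 0101111101011111
  ((~c | a) | ((~d & b) | d)) = 1101111111111111
  (a | ~d) = 1010101011111111
  ~a = 1111111100000000
  (b & ~a) = 0000111100000000
  ((a | ~d) | (b & ~a)) = 1010111111111111
  (((~c | a) | ((~d & b) | d)) & ((a | ~d) | (b & ~a))) = 1000111111111111

(((~c | a) | ((~d & b) | d)) & ((a | ~d) | (b & ~a)))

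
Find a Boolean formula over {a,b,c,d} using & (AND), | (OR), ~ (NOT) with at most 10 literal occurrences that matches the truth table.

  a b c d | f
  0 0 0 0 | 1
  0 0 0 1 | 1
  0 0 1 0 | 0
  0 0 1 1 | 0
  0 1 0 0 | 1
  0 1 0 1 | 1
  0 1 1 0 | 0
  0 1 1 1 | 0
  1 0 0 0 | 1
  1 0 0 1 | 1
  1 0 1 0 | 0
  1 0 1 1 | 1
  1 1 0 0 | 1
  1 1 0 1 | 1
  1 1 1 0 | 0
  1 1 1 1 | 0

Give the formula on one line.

  ~b = 1111000011110000
  (~b & a) = 0000000011110000
  (a | c) = 0011001111111111
  ~d = 1010101010101010
  ((a | c) & ~d) = 0010001010101010
  ((~b & a) | ((a | c) & ~d)) = 0010001011111010
  (((~b & a) | ((a | c) & ~d)) & d) = 0000000001010000
  ~c = 1100110011001100
  ((((~b & a) | ((a | c) & ~d)) & d) | ~c) = 1100110011011100

((((~b & a) | ((a | c) & ~d)) & d) | ~c)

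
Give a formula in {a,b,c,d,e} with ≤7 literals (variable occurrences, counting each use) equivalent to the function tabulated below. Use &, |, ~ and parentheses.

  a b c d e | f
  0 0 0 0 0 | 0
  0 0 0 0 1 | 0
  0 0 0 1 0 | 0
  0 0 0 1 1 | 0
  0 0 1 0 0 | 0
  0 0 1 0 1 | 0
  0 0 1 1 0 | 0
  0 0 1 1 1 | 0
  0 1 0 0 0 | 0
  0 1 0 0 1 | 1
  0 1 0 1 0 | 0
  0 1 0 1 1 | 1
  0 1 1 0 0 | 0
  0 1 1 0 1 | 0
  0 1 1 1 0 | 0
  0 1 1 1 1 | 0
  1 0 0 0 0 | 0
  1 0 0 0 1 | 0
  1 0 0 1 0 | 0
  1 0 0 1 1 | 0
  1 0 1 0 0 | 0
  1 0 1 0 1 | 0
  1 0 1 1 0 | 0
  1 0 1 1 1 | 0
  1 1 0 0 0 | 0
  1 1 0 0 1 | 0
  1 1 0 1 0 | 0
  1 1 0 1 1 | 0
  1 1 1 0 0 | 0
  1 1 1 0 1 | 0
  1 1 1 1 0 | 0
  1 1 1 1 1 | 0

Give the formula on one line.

  ~a = 11111111111111110000000000000000
  (~a & b) = 00000000111111110000000000000000
  ~c = 11110000111100001111000011110000
  ~e = 10101010101010101010101010101010
  (~c | ~e) = 11111010111110101111101011111010
  ((~c | ~e) & e) = 01010000010100000101000001010000
  ~b = 11111111000000001111111100000000
  (((~c | ~e) & e) | ~b) = 11111111010100001111111101010000
  ((~a & b) & (((~c | ~e) & e) | ~b)) = 00000000010100000000000000000000

((~a & b) & (((~c | ~e) & e) | ~b))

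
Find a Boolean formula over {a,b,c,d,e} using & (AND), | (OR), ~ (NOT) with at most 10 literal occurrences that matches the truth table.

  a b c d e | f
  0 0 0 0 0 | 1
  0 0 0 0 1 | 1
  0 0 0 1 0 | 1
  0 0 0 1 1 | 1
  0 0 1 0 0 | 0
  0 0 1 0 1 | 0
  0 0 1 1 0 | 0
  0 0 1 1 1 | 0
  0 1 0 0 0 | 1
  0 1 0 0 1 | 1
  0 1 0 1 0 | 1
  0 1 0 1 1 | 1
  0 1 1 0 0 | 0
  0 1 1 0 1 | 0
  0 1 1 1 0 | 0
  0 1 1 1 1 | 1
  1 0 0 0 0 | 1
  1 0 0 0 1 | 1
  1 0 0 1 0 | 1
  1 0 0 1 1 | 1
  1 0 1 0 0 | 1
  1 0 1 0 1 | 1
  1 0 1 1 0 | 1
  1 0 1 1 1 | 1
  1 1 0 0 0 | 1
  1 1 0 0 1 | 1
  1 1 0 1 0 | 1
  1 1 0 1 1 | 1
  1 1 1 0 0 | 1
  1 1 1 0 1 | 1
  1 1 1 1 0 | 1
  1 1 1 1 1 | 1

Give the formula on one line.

((((~b | a) | d) & (b & (e | a))) | (~c | a))

  ~b = 11111111000000001111111100000000
  (~b | a) = 11111111000000001111111111111111
  ((~b | a) | d) = 11111111001100111111111111111111
  (e | a) = 01010101010101011111111111111111
  (b & (e | a)) = 00000000010101010000000011111111
  (((~b | a) | d) & (b & (e | a))) = 00000000000100010000000011111111
  ~c = 11110000111100001111000011110000
  (~c | a) = 11110000111100001111111111111111
  ((((~b | a) | d) & (b & (e | a))) | (~c | a)) = 11110000111100011111111111111111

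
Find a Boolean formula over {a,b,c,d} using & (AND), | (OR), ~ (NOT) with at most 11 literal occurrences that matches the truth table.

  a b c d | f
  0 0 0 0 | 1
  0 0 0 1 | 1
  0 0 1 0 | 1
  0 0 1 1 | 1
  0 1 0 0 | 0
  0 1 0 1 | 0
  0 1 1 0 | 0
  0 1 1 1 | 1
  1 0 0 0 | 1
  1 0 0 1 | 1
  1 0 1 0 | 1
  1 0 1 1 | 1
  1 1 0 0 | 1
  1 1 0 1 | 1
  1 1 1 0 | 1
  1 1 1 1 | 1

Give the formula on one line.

  ~b = 1111000011110000
  (~b | d) = 1111010111110101
  (c & (~b | d)) = 0011000100110001
  ~c = 1100110011001100
  ~d = 1010101010101010
  (~c & ~d) = 1000100010001000
  ((~c & ~d) & ~b) = 1000000010000000
  ((c & (~b | d)) | ((~c & ~d) & ~b)) = 1011000110110001
  (~b | ((c & (~b | d)) | ((~c & ~d) & ~b))) = 1111000111110001
  (a | (~b | ((c & (~b | d)) | ((~c & ~d) & ~b)))) = 1111000111111111

(a | (~b | ((c & (~b | d)) | ((~c & ~d) & ~b))))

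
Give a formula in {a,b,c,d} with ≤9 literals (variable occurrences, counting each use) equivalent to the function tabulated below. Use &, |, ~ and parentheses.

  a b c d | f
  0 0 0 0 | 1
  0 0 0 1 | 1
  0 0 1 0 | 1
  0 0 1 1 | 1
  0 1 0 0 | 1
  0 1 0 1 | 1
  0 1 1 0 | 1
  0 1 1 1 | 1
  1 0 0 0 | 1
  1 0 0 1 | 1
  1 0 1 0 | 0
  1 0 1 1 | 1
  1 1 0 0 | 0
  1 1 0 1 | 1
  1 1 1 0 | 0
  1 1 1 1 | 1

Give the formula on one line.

(~a | (a & ((~c & (c | ~b)) | d)))

  ~a = 1111111100000000
  ~c = 1100110011001100
  ~b = 1111000011110000
  (c | ~b) = 1111001111110011
  (~c & (c | ~b)) = 1100000011000000
  ((~c & (c | ~b)) | d) = 1101010111010101
  (a & ((~c & (c | ~b)) | d)) = 0000000011010101
  (~a | (a & ((~c & (c | ~b)) | d))) = 1111111111010101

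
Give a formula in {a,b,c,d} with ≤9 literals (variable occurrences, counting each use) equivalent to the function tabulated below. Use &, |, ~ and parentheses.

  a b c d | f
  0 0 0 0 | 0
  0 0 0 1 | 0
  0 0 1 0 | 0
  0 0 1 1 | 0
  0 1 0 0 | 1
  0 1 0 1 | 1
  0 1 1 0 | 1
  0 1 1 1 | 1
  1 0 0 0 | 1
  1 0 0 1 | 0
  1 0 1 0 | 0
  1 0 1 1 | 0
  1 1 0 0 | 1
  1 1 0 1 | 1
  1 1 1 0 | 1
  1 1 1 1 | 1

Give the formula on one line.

  ~c = 1100110011001100
  (b & ~c) = 0000110000001100
  (a | (b & ~c)) = 0000110011111111
  (~c & (a | (b & ~c))) = 0000110011001100
  (b | (~c & (a | (b & ~c)))) = 0000111111001111
  ~d = 1010101010101010
  ((b | (~c & (a | (b & ~c)))) & ~d) = 0000101010001010
  (d & b) = 0000010100000101
  (((b | (~c & (a | (b & ~c)))) & ~d) | (d & b)) = 0000111110001111

(((b | (~c & (a | (b & ~c)))) & ~d) | (d & b))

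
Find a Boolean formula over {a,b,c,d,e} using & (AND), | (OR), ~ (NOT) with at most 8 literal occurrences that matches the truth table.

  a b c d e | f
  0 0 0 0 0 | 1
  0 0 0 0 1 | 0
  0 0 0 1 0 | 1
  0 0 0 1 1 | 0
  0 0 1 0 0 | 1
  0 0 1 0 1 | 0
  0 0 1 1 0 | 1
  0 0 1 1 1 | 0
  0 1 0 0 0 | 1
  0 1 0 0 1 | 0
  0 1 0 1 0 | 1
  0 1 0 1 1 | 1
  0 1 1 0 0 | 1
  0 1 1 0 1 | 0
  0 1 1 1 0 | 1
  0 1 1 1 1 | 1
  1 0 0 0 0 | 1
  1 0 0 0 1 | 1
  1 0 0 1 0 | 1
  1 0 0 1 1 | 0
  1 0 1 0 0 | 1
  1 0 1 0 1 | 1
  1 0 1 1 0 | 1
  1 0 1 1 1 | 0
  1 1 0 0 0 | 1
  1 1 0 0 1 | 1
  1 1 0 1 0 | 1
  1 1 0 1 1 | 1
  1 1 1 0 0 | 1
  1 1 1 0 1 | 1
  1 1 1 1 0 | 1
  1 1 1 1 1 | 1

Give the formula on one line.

(~e | ((~d & a) | (((e & b) | ~d) & d)))

  ~e = 10101010101010101010101010101010
  ~d = 11001100110011001100110011001100
  (~d & a) = 00000000000000001100110011001100
  (e & b) = 00000000010101010000000001010101
  ((e & b) | ~d) = 11001100110111011100110011011101
  (((e & b) | ~d) & d) = 00000000000100010000000000010001
  ((~d & a) | (((e & b) | ~d) & d)) = 00000000000100011100110011011101
  (~e | ((~d & a) | (((e & b) | ~d) & d))) = 10101010101110111110111011111111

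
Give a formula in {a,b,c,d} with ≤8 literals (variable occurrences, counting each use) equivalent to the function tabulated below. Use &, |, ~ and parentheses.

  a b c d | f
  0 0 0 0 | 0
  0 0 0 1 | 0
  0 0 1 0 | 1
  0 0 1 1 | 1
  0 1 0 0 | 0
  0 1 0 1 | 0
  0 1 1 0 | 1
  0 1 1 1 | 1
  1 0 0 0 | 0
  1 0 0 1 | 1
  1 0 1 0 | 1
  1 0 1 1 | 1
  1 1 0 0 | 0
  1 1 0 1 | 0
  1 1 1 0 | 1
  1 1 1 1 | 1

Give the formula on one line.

  ~a = 1111111100000000
  ~b = 1111000011110000
  (~a | ~b) = 1111111111110000
  (a & (~a | ~b)) = 0000000011110000
  ((a & (~a | ~b)) & d) = 0000000001010000
  (((a & (~a | ~b)) & d) | c) = 0011001101110011

(((a & (~a | ~b)) & d) | c)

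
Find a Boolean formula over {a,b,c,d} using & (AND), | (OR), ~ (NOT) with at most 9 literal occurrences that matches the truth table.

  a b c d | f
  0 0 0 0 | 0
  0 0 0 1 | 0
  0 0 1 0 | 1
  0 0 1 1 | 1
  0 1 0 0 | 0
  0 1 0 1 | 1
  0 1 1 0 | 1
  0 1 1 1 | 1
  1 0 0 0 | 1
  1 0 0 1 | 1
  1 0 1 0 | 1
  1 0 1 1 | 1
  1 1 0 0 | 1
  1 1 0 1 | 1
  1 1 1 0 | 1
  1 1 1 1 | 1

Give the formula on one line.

  ~c = 1100110011001100
  (d | ~c) = 1101110111011101
  (a & (d | ~c)) = 0000000011011101
  ((a & (d | ~c)) | c) = 0011001111111111
  ~a = 1111111100000000
  (~a & b) = 0000111100000000
  (d & (~a & b)) = 0000010100000000
  (((a & (d | ~c)) | c) | (d & (~a & b))) = 0011011111111111

(((a & (d | ~c)) | c) | (d & (~a & b)))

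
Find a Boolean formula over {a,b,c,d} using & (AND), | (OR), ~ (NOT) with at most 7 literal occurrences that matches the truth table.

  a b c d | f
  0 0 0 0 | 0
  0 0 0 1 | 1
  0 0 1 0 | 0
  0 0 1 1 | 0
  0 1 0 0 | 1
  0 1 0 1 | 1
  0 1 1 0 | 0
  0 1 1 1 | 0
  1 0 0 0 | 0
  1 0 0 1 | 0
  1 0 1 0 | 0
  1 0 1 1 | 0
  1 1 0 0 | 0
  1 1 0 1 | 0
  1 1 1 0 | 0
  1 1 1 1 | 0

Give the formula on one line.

  ~c = 1100110011001100
  ~a = 1111111100000000
  (~c & ~a) = 1100110000000000
  (b | d) = 0101111101011111
  ((~c & ~a) & (b | d)) = 0100110000000000

((~c & ~a) & (b | d))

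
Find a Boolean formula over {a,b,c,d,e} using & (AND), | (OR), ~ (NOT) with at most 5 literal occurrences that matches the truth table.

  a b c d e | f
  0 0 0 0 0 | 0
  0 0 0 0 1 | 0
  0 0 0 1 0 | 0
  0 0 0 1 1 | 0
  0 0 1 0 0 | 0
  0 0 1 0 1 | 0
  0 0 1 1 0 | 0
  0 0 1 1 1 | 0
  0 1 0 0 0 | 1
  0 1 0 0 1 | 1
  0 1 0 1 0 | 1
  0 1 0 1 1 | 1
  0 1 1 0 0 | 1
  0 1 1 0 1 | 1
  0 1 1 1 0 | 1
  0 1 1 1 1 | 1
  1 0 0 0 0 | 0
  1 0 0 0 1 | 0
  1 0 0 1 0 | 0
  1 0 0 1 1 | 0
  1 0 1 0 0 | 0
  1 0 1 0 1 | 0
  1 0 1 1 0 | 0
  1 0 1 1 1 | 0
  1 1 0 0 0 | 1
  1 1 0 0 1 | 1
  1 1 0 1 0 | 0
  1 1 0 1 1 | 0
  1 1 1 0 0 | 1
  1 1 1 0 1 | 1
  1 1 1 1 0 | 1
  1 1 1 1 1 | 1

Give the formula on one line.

  ~d = 11001100110011001100110011001100
  ~a = 11111111111111110000000000000000
  (~d | ~a) = 11111111111111111100110011001100
  (c | (~d | ~a)) = 11111111111111111100111111001111
  (b & (c | (~d | ~a))) = 00000000111111110000000011001111

(b & (c | (~d | ~a)))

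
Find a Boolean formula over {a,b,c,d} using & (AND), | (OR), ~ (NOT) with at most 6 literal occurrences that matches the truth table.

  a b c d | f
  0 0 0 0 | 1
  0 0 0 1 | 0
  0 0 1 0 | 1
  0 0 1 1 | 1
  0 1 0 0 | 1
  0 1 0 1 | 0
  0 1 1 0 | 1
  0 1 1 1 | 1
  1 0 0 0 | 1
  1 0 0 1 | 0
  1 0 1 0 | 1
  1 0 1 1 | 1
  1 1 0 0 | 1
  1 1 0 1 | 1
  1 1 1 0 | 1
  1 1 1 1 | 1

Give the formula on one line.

((~d | (a & b)) | c)

  ~d = 1010101010101010
  (a & b) = 0000000000001111
  (~d | (a & b)) = 1010101010101111
  ((~d | (a & b)) | c) = 1011101110111111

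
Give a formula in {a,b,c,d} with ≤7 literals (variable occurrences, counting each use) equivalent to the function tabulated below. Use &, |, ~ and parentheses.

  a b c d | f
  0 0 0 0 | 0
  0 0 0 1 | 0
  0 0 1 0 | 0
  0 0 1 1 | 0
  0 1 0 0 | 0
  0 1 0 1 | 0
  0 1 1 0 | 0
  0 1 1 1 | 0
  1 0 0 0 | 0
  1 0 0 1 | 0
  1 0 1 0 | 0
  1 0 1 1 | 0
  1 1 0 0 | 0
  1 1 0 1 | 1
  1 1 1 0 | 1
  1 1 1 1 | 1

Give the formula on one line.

(a & (((d | c) | (~d & (~b | ~a))) & b))

  (d | c) = 0111011101110111
  ~d = 1010101010101010
  ~b = 1111000011110000
  ~a = 1111111100000000
  (~b | ~a) = 1111111111110000
  (~d & (~b | ~a)) = 1010101010100000
  ((d | c) | (~d & (~b | ~a))) = 1111111111110111
  (((d | c) | (~d & (~b | ~a))) & b) = 0000111100000111
  (a & (((d | c) | (~d & (~b | ~a))) & b)) = 0000000000000111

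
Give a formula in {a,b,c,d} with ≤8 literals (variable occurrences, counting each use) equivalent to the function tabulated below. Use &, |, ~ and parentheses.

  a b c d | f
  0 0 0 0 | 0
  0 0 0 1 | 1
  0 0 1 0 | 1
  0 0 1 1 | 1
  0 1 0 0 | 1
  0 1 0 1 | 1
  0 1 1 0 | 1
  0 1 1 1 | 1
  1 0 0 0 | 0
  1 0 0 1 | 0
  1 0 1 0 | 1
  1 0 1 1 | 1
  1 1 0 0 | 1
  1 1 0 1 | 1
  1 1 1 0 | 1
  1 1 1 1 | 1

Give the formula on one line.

(((d & ~a) | c) | ((c & (~c | ~a)) | b))

  ~a = 1111111100000000
  (d & ~a) = 0101010100000000
  ((d & ~a) | c) = 0111011100110011
  ~c = 1100110011001100
  (~c | ~a) = 1111111111001100
  (c & (~c | ~a)) = 0011001100000000
  ((c & (~c | ~a)) | b) = 0011111100001111
  (((d & ~a) | c) | ((c & (~c | ~a)) | b)) = 0111111100111111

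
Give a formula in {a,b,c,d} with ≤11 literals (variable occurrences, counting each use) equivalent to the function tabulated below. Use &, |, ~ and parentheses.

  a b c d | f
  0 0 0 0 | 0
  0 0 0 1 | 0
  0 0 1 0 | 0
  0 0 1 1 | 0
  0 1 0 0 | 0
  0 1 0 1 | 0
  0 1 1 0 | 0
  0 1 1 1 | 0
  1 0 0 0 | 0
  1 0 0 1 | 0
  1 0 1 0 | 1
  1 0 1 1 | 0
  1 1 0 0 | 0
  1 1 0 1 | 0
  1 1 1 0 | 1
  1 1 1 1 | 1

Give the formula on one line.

  ~d = 1010101010101010
  ~a = 1111111100000000
  (~d & ~a) = 1010101000000000
  (c & (~d & ~a)) = 0010001000000000
  (c & a) = 0000000000110011
  ((c & (~d & ~a)) | (c & a)) = 0010001000110011
  (~d | b) = 1010111110101111
  ((~d | b) & a) = 0000000010101111
  (((c & (~d & ~a)) | (c & a)) & ((~d | b) & a)) = 0000000000100011

(((c & (~d & ~a)) | (c & a)) & ((~d | b) & a))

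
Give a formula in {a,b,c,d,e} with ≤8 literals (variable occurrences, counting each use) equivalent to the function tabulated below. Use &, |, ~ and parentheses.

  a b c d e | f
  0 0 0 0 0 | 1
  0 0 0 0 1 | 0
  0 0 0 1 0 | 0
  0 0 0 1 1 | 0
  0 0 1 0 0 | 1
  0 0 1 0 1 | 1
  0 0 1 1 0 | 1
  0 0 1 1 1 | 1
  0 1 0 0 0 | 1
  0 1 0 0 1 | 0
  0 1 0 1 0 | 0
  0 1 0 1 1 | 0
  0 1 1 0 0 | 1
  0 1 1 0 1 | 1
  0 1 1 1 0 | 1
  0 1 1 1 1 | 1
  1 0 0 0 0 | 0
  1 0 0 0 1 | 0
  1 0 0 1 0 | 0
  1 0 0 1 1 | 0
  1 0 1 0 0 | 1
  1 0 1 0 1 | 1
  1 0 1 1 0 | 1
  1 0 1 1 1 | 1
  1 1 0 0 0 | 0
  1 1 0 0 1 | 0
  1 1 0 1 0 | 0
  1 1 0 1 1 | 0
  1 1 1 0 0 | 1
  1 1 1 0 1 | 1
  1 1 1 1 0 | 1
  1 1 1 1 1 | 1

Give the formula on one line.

  ~a = 11111111111111110000000000000000
  ~d = 11001100110011001100110011001100
  (~a & ~d) = 11001100110011000000000000000000
  ((~a & ~d) | e) = 11011101110111010101010101010101
  ~e = 10101010101010101010101010101010
  (((~a & ~d) | e) & ~e) = 10001000100010000000000000000000
  ((((~a & ~d) | e) & ~e) | c) = 10001111100011110000111100001111

((((~a & ~d) | e) & ~e) | c)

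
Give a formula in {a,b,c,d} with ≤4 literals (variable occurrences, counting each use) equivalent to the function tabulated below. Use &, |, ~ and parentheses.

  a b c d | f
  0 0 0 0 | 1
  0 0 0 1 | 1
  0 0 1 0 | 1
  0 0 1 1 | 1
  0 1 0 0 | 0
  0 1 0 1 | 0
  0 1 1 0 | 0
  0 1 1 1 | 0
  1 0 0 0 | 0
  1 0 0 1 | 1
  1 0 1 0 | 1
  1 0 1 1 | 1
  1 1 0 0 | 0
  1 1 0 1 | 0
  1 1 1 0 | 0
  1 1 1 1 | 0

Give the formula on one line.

  ~b = 1111000011110000
  ~a = 1111111100000000
  (c | d) = 0111011101110111
  (~a | (c | d)) = 1111111101110111
  (~b & (~a | (c | d))) = 1111000001110000

(~b & (~a | (c | d)))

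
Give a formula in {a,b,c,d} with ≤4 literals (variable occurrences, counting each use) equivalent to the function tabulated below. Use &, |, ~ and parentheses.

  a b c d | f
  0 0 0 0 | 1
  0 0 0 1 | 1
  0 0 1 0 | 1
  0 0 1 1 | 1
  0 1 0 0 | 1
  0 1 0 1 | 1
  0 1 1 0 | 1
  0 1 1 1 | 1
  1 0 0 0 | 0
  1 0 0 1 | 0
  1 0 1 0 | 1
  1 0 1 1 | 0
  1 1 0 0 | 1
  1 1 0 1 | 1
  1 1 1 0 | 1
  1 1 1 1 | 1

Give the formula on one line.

(~a | (b | (c & ~d)))

  ~a = 1111111100000000
  ~d = 1010101010101010
  (c & ~d) = 0010001000100010
  (b | (c & ~d)) = 0010111100101111
  (~a | (b | (c & ~d))) = 1111111100101111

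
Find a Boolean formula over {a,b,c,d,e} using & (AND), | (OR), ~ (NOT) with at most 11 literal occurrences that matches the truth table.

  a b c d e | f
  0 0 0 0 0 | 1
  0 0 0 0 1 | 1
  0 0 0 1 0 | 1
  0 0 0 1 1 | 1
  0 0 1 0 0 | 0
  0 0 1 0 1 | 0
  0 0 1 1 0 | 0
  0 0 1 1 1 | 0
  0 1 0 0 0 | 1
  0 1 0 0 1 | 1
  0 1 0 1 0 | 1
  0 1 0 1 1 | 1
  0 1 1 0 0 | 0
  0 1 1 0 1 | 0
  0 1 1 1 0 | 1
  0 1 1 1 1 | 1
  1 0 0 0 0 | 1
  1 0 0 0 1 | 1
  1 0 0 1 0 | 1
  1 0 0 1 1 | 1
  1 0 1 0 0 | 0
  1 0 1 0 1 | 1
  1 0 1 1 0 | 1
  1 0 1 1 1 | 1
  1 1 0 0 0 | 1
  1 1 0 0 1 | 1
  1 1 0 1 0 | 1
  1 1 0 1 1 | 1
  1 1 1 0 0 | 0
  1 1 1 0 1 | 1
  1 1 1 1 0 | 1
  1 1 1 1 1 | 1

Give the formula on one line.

  ~c = 11110000111100001111000011110000
  ~d = 11001100110011001100110011001100
  (b | ~d) = 11001100111111111100110011111111
  (~c | (b | ~d)) = 11111100111111111111110011111111
  (~c | d) = 11110011111100111111001111110011
  ((~c | (b | ~d)) & (~c | d)) = 11110000111100111111000011110011
  ~e = 10101010101010101010101010101010
  (d & ~e) = 00100010001000100010001000100010
  (e | (d & ~e)) = 01110111011101110111011101110111
  (a & (e | (d & ~e))) = 00000000000000000111011101110111
  (((~c | (b | ~d)) & (~c | d)) | (a & (e | (d & ~e)))) = 11110000111100111111011111110111

(((~c | (b | ~d)) & (~c | d)) | (a & (e | (d & ~e))))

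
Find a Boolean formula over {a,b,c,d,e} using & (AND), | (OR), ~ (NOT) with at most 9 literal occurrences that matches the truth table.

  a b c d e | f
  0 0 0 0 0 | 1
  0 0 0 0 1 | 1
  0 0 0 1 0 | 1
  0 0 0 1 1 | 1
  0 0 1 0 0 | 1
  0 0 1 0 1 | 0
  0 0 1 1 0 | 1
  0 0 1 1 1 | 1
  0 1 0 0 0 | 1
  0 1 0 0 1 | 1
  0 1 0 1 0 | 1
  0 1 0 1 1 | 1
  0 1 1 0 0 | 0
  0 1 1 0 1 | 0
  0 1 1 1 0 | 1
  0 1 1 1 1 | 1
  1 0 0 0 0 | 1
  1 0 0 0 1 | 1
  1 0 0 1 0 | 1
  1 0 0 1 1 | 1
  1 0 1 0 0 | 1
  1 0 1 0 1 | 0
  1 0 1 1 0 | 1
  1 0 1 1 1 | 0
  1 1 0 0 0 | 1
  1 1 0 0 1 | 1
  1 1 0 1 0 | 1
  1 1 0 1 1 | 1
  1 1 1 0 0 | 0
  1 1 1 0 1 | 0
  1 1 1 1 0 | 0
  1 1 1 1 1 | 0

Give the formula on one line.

  ~c = 11110000111100001111000011110000
  ~b = 11111111000000001111111100000000
  (c & ~b) = 00001111000000000000111100000000
  ~e = 10101010101010101010101010101010
  ((c & ~b) & ~e) = 00001010000000000000101000000000
  ~a = 11111111111111110000000000000000
  (d & ~a) = 00110011001100110000000000000000
  (((c & ~b) & ~e) | (d & ~a)) = 00111011001100110000101000000000
  (~c | (((c & ~b) & ~e) | (d & ~a))) = 11111011111100111111101011110000

(~c | (((c & ~b) & ~e) | (d & ~a)))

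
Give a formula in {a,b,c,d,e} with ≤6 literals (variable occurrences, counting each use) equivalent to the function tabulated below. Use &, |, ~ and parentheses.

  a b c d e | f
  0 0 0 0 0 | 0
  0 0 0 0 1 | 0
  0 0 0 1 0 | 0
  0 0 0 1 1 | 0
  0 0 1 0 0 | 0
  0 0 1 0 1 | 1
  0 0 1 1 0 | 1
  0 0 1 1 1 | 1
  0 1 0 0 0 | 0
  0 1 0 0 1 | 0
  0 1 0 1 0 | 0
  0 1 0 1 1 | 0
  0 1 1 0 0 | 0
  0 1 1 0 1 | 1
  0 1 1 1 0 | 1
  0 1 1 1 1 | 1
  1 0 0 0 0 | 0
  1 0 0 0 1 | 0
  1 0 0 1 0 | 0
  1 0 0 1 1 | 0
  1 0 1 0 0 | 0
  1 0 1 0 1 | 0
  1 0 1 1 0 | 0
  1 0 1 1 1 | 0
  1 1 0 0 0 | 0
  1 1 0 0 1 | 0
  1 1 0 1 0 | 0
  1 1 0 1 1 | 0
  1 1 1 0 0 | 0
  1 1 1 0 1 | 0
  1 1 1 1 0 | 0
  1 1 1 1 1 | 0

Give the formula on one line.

(~a & (c & (e | d)))

  ~a = 11111111111111110000000000000000
  (e | d) = 01110111011101110111011101110111
  (c & (e | d)) = 00000111000001110000011100000111
  (~a & (c & (e | d))) = 00000111000001110000000000000000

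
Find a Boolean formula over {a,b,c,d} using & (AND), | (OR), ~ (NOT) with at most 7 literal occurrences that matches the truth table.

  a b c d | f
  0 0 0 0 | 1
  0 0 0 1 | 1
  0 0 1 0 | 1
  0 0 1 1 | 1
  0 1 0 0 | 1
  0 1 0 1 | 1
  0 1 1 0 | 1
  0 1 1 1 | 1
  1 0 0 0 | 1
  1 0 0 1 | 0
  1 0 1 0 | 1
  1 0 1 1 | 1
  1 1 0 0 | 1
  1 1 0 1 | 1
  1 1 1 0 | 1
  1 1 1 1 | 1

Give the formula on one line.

((~d | (b | c)) | ~a)

  ~d = 1010101010101010
  (b | c) = 0011111100111111
  (~d | (b | c)) = 1011111110111111
  ~a = 1111111100000000
  ((~d | (b | c)) | ~a) = 1111111110111111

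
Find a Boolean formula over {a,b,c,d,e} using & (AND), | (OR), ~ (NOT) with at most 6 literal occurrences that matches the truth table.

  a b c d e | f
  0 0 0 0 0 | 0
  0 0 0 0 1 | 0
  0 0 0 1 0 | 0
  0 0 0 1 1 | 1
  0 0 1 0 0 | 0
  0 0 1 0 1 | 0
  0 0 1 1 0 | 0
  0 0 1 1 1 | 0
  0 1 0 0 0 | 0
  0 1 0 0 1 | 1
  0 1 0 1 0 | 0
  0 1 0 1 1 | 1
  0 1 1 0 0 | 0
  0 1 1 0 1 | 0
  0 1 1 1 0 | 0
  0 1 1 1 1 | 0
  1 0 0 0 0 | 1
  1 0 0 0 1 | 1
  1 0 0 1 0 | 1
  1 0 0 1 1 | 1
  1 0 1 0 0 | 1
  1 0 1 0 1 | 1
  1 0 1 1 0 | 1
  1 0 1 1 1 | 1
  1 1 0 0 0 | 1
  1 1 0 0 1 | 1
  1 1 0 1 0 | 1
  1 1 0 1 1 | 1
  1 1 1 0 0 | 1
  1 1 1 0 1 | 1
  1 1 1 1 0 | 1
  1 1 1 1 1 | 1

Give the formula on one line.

(a | ((~c & e) & ((e & b) | d)))

  ~c = 11110000111100001111000011110000
  (~c & e) = 01010000010100000101000001010000
  (e & b) = 00000000010101010000000001010101
  ((e & b) | d) = 00110011011101110011001101110111
  ((~c & e) & ((e & b) | d)) = 00010000010100000001000001010000
  (a | ((~c & e) & ((e & b) | d))) = 00010000010100001111111111111111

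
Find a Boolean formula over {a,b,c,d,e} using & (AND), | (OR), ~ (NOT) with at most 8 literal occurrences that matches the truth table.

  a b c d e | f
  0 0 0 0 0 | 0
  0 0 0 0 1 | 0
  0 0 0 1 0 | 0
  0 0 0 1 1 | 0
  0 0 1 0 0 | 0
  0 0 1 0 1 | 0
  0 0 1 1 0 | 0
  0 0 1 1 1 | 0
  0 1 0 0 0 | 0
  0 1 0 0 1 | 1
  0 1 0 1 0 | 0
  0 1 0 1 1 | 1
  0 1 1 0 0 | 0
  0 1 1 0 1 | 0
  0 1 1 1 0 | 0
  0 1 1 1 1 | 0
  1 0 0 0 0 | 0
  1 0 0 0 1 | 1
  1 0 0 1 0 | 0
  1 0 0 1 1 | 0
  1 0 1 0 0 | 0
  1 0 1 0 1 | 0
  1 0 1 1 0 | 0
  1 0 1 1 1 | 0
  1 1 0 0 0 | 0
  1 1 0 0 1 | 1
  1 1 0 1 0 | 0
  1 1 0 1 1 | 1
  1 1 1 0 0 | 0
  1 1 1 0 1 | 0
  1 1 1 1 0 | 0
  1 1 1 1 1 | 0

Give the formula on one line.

  ~c = 11110000111100001111000011110000
  (~c & b) = 00000000111100000000000011110000
  ((~c & b) & e) = 00000000010100000000000001010000
  ~d = 11001100110011001100110011001100
  ~a = 11111111111111110000000000000000
  (~c | ~a) = 11111111111111111111000011110000
  (~d & (~c | ~a)) = 11001100110011001100000011000000
  (a & e) = 00000000000000000101010101010101
  ((~d & (~c | ~a)) & (a & e)) = 00000000000000000100000001000000
  (((~c & b) & e) | ((~d & (~c | ~a)) & (a & e))) = 00000000010100000100000001010000

(((~c & b) & e) | ((~d & (~c | ~a)) & (a & e)))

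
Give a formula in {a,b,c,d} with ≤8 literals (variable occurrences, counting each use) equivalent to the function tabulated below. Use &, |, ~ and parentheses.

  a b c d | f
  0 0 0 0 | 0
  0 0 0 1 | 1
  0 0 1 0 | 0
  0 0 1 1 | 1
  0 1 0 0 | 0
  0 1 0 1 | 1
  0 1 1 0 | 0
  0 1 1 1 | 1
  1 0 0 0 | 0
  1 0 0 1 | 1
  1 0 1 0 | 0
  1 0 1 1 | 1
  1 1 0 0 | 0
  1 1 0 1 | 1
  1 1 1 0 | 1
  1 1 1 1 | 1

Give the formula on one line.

(d | (b & ((~a | (c & ~d)) & a)))

  ~a = 1111111100000000
  ~d = 1010101010101010
  (c & ~d) = 0010001000100010
  (~a | (c & ~d)) = 1111111100100010
  ((~a | (c & ~d)) & a) = 0000000000100010
  (b & ((~a | (c & ~d)) & a)) = 0000000000000010
  (d | (b & ((~a | (c & ~d)) & a))) = 0101010101010111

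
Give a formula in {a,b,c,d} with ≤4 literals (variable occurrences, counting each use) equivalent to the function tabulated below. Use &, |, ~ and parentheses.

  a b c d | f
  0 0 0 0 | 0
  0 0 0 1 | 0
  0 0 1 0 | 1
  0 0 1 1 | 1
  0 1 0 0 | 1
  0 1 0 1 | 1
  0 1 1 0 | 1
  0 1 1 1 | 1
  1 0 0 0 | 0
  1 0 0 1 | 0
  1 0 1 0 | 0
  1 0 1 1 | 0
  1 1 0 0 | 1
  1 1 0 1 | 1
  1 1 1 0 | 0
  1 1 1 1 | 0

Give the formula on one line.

  ~a = 1111111100000000
  (~a & c) = 0011001100000000
  ~c = 1100110011001100
  (~c & b) = 0000110000001100
  ((~a & c) | (~c & b)) = 0011111100001100

((~a & c) | (~c & b))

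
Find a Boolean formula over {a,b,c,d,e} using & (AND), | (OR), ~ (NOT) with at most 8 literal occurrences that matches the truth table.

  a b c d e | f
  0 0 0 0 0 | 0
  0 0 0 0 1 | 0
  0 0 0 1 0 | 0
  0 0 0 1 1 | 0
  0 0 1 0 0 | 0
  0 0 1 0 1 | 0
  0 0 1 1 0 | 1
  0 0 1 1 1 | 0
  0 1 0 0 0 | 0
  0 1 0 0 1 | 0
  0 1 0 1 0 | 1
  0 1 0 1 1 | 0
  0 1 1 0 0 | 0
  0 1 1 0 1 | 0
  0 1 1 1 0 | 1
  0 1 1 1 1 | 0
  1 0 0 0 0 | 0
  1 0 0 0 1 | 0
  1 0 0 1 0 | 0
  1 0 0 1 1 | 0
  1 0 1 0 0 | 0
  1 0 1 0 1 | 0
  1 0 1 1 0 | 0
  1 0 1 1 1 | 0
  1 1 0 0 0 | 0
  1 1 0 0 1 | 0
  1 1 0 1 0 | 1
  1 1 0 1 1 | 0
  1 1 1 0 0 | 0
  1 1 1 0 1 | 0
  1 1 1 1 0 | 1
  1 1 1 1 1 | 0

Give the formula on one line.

  ~e = 10101010101010101010101010101010
  (~e & d) = 00100010001000100010001000100010
  (~e & c) = 00001010000010100000101000001010
  ~a = 11111111111111110000000000000000
  ((~e & c) & ~a) = 00001010000010100000000000000000
  (b | ((~e & c) & ~a)) = 00001010111111110000000011111111
  ((~e & d) & (b | ((~e & c) & ~a))) = 00000010001000100000000000100010

((~e & d) & (b | ((~e & c) & ~a)))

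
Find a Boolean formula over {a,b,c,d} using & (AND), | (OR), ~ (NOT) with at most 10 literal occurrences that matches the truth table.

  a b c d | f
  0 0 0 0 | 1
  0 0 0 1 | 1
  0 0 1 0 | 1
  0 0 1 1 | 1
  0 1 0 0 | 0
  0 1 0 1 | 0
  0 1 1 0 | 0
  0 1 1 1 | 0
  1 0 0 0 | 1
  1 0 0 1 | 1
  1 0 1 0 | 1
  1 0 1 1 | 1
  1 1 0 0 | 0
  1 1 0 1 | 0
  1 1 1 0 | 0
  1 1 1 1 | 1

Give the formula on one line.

  ~b = 1111000011110000
  (c & d) = 0001000100010001
  (c & a) = 0000000000110011
  (b & a) = 0000000000001111
  ((c & a) & (b & a)) = 0000000000000011
  ((c & d) & ((c & a) & (b & a))) = 0000000000000001
  (~b | ((c & d) & ((c & a) & (b & a)))) = 1111000011110001

(~b | ((c & d) & ((c & a) & (b & a))))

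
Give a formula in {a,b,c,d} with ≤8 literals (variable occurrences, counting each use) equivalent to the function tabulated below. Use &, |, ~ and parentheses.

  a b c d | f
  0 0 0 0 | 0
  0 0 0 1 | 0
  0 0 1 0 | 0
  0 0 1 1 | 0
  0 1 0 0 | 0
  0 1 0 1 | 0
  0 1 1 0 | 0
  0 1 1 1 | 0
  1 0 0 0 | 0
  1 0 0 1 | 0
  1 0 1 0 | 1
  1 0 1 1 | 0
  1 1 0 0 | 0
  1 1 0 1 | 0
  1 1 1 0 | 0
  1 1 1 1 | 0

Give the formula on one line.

  (c | b) = 0011111100111111
  ~b = 1111000011110000
  (~b | d) = 1111010111110101
  ((c | b) & (~b | d)) = 0011010100110101
  (c & a) = 0000000000110011
  (((c | b) & (~b | d)) & (c & a)) = 0000000000110001
  ~d = 1010101010101010
  ((((c | b) & (~b | d)) & (c & a)) & ~d) = 0000000000100000

((((c | b) & (~b | d)) & (c & a)) & ~d)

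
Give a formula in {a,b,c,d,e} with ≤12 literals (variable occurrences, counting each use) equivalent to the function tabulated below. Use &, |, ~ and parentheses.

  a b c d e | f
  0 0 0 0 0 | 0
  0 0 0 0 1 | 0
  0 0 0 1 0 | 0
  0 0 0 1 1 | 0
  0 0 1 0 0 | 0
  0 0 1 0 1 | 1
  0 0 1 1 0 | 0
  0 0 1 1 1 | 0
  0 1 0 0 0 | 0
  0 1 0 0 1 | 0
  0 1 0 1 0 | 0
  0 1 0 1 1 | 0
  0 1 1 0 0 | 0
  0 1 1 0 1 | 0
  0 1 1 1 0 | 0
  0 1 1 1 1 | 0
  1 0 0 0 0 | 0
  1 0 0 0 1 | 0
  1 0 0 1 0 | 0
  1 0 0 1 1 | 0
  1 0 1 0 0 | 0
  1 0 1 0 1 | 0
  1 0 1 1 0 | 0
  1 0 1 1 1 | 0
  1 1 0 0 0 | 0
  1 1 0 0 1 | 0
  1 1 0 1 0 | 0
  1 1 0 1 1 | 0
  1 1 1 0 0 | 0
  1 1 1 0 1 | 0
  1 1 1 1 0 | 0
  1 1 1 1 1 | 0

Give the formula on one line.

(((e & ~d) & (d | ~a)) & (((c & (e | a)) & ~b) & e))

  ~d = 11001100110011001100110011001100
  (e & ~d) = 01000100010001000100010001000100
  ~a = 11111111111111110000000000000000
  (d | ~a) = 11111111111111110011001100110011
  ((e & ~d) & (d | ~a)) = 01000100010001000000000000000000
  (e | a) = 01010101010101011111111111111111
  (c & (e | a)) = 00000101000001010000111100001111
  ~b = 11111111000000001111111100000000
  ((c & (e | a)) & ~b) = 00000101000000000000111100000000
  (((c & (e | a)) & ~b) & e) = 00000101000000000000010100000000
  (((e & ~d) & (d | ~a)) & (((c & (e | a)) & ~b) & e)) = 00000100000000000000000000000000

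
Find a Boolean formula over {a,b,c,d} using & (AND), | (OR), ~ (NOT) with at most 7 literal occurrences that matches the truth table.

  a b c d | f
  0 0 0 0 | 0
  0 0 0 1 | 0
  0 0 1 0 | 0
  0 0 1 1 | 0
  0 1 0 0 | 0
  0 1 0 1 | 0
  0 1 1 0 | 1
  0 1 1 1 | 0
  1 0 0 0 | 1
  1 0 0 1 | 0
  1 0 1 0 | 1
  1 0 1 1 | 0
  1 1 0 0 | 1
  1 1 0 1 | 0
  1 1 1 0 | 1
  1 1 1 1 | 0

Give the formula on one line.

  ~b = 1111000011110000
  (~b | c) = 1111001111110011
  ~d = 1010101010101010
  (b & ~d) = 0000101000001010
  ((~b | c) & (b & ~d)) = 0000001000000010
  (a & ~d) = 0000000010101010
  (((~b | c) & (b & ~d)) | (a & ~d)) = 0000001010101010

(((~b | c) & (b & ~d)) | (a & ~d))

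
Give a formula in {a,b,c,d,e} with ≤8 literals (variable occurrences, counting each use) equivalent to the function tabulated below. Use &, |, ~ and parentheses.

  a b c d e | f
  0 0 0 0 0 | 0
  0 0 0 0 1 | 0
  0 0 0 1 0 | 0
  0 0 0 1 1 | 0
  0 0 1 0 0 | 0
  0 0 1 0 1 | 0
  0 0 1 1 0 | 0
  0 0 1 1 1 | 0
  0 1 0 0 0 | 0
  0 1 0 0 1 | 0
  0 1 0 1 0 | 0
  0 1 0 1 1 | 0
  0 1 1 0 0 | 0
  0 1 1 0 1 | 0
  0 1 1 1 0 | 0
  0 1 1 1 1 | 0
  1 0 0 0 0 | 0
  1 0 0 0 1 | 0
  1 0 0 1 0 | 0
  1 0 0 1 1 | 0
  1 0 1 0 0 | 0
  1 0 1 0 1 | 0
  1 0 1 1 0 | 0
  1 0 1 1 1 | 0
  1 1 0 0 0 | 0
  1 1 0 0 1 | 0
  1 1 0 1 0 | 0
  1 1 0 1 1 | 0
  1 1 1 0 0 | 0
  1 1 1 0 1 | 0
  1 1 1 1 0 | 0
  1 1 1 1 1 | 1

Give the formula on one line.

  ~d = 11001100110011001100110011001100
  (b & ~d) = 00000000110011000000000011001100
  (e | (b & ~d)) = 01010101110111010101010111011101
  (c & a) = 00000000000000000000111100001111
  (b & c) = 00000000000011110000000000001111
  ((b & c) & d) = 00000000000000110000000000000011
  ((c & a) & ((b & c) & d)) = 00000000000000000000000000000011
  ((e | (b & ~d)) & ((c & a) & ((b & c) & d))) = 00000000000000000000000000000001

((e | (b & ~d)) & ((c & a) & ((b & c) & d)))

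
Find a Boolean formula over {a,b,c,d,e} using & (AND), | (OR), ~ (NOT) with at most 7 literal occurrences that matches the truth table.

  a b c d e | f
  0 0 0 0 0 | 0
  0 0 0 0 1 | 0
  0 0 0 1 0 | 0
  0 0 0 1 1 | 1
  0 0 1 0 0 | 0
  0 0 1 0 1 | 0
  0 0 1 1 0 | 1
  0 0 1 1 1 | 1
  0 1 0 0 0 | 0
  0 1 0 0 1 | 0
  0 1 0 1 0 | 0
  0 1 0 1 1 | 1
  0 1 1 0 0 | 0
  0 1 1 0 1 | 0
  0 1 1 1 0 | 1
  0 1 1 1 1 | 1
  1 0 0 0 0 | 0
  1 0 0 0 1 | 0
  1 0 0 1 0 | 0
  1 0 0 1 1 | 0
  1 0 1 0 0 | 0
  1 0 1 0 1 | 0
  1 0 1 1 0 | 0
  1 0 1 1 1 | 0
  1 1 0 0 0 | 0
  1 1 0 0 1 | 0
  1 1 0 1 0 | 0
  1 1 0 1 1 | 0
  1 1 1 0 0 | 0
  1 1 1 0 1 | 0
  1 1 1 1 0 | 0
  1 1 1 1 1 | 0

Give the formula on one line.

((d & ~a) & (c | e))

  ~a = 11111111111111110000000000000000
  (d & ~a) = 00110011001100110000000000000000
  (c | e) = 01011111010111110101111101011111
  ((d & ~a) & (c | e)) = 00010011000100110000000000000000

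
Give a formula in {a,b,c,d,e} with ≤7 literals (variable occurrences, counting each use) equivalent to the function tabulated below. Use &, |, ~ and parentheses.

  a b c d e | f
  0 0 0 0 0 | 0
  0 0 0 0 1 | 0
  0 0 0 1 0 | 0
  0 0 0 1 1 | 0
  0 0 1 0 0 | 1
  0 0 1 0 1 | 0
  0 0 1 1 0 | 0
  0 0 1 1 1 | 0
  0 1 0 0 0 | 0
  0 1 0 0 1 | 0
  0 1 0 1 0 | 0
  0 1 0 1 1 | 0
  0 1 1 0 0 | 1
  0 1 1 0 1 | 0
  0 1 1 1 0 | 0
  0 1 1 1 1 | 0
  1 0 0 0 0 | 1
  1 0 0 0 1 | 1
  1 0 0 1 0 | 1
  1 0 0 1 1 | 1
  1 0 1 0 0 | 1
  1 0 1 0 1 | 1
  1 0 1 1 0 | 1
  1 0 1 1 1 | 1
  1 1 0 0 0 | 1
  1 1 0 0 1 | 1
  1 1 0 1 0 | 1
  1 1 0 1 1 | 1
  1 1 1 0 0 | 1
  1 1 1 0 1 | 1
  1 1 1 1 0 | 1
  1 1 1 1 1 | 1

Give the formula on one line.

(((~d & ~e) & (c & ~e)) | a)

  ~d = 11001100110011001100110011001100
  ~e = 10101010101010101010101010101010
  (~d & ~e) = 10001000100010001000100010001000
  (c & ~e) = 00001010000010100000101000001010
  ((~d & ~e) & (c & ~e)) = 00001000000010000000100000001000
  (((~d & ~e) & (c & ~e)) | a) = 00001000000010001111111111111111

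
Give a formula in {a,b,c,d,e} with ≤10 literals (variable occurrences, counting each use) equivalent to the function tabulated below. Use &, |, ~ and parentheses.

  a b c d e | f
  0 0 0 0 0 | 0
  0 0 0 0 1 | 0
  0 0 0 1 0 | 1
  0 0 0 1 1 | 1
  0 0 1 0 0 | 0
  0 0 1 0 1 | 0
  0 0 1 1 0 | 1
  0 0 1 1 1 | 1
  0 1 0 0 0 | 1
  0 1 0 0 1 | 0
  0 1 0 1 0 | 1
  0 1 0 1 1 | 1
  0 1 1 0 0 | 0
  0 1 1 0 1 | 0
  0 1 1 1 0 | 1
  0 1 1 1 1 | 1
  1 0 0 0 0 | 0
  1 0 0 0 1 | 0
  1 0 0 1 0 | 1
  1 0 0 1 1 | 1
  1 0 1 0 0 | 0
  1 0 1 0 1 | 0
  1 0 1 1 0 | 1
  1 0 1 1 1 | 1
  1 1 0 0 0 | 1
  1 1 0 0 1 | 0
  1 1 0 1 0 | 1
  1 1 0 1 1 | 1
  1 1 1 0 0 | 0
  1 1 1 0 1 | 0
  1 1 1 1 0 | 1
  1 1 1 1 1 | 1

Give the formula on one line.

  ~c = 11110000111100001111000011110000
  ~e = 10101010101010101010101010101010
  ~a = 11111111111111110000000000000000
  (e & ~a) = 01010101010101010000000000000000
  ((e & ~a) | b) = 01010101111111110000000011111111
  (e & d) = 00010001000100010001000100010001
  (((e & ~a) | b) | (e & d)) = 01010101111111110001000111111111
  (~e & (((e & ~a) | b) | (e & d))) = 00000000101010100000000010101010
  (~c & (~e & (((e & ~a) | b) | (e & d)))) = 00000000101000000000000010100000
  ((~c & (~e & (((e & ~a) | b) | (e & d)))) | d) = 00110011101100110011001110110011

((~c & (~e & (((e & ~a) | b) | (e & d)))) | d)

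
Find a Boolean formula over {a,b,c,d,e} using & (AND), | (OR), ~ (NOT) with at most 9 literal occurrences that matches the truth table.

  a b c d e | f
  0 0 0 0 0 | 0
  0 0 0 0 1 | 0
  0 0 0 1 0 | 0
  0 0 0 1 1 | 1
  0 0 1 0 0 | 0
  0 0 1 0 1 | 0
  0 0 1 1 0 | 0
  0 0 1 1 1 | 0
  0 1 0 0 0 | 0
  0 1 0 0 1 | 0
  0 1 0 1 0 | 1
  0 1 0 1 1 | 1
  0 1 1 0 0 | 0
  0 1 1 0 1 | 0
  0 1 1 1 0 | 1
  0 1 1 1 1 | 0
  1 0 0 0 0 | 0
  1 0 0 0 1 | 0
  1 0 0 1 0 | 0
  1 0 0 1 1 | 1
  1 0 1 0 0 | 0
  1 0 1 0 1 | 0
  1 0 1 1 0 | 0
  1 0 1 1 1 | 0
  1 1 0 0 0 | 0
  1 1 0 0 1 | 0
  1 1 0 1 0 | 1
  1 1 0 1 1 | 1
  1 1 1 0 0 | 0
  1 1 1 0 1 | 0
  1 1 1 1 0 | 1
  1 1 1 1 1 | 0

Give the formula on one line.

  (e | b) = 01010101111111110101010111111111
  (d & (e | b)) = 00010001001100110001000100110011
  ~c = 11110000111100001111000011110000
  (~c & e) = 01010000010100000101000001010000
  ~e = 10101010101010101010101010101010
  ((~c & e) | ~e) = 11111010111110101111101011111010
  ((d & (e | b)) & ((~c & e) | ~e)) = 00010000001100100001000000110010

((d & (e | b)) & ((~c & e) | ~e))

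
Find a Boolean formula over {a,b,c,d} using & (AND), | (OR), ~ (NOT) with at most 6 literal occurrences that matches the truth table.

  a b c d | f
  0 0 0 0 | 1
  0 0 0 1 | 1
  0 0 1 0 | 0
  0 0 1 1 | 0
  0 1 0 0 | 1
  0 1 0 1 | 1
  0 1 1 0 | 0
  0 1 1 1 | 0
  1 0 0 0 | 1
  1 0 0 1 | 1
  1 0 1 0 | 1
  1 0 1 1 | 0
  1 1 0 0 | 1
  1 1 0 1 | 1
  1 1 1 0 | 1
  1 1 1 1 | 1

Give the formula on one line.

  ~d = 1010101010101010
  (~d | b) = 1010111110101111
  (a & (~d | b)) = 0000000010101111
  ~c = 1100110011001100
  ((a & (~d | b)) | ~c) = 1100110011101111

((a & (~d | b)) | ~c)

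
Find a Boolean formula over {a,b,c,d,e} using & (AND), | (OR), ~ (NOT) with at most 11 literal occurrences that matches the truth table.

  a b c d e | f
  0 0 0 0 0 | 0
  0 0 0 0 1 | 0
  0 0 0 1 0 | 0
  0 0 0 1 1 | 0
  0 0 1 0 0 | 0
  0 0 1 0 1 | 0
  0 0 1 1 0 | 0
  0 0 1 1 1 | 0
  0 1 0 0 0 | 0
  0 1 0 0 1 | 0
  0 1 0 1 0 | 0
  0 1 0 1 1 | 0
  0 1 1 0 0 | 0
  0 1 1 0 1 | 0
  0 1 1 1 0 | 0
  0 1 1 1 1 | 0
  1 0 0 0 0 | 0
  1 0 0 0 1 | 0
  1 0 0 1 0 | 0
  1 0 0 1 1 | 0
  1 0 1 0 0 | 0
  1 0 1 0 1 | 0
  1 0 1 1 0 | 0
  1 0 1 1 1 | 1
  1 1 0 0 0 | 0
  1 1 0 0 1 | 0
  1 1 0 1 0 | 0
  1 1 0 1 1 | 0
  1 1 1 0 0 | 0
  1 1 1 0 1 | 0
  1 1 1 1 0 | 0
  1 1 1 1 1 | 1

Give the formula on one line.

  (e & c) = 00000101000001010000010100000101
  ~c = 11110000111100001111000011110000
  (a & ~c) = 00000000000000001111000011110000
  ((a & ~c) | d) = 00110011001100111111001111110011
  ((e & c) & ((a & ~c) | d)) = 00000001000000010000000100000001
  ~d = 11001100110011001100110011001100
  ~e = 10101010101010101010101010101010
  (~d | ~e) = 11101110111011101110111011101110
  ((~d | ~e) | a) = 11101110111011101111111111111111
  (((e & c) & ((a & ~c) | d)) & ((~d | ~e) | a)) = 00000000000000000000000100000001

(((e & c) & ((a & ~c) | d)) & ((~d | ~e) | a))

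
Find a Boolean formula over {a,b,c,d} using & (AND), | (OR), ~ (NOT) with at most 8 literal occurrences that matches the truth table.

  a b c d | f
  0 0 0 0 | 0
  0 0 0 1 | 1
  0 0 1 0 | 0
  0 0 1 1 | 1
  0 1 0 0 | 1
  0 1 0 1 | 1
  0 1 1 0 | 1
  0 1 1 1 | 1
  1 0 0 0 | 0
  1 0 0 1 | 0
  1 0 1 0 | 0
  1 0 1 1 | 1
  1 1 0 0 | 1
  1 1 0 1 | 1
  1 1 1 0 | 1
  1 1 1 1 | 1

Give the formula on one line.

  ~a = 1111111100000000
  ~b = 1111000011110000
  ~c = 1100110011001100
  (~b & ~c) = 1100000011000000
  (~a & (~b & ~c)) = 1100000000000000
  (c & ~b) = 0011000000110000
  ((~a & (~b & ~c)) | (c & ~b)) = 1111000000110000
  (((~a & (~b & ~c)) | (c & ~b)) & d) = 0101000000010000
  ((((~a & (~b & ~c)) | (c & ~b)) & d) | b) = 0101111100011111

((((~a & (~b & ~c)) | (c & ~b)) & d) | b)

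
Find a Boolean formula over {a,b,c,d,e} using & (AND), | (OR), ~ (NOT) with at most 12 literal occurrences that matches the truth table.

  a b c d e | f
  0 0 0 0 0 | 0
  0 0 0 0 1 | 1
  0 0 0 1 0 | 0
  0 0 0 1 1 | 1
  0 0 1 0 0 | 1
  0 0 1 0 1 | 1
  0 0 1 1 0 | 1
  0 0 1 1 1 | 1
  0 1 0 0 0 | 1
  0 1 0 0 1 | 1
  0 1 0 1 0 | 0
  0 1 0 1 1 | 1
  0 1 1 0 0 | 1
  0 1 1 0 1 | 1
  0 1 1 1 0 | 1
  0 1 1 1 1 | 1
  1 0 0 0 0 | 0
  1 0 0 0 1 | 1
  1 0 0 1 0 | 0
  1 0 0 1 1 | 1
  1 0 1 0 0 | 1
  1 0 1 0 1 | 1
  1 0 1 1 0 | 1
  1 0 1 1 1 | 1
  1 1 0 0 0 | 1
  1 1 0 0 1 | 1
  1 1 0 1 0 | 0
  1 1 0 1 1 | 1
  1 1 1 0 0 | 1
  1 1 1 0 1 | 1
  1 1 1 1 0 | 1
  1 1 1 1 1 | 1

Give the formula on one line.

(((((c | ~b) | ~d) & b) | e) | (c & (~b | (e & b))))

  ~b = 11111111000000001111111100000000
  (c | ~b) = 11111111000011111111111100001111
  ~d = 11001100110011001100110011001100
  ((c | ~b) | ~d) = 11111111110011111111111111001111
  (((c | ~b) | ~d) & b) = 00000000110011110000000011001111
  ((((c | ~b) | ~d) & b) | e) = 01010101110111110101010111011111
  (e & b) = 00000000010101010000000001010101
  (~b | (e & b)) = 11111111010101011111111101010101
  (c & (~b | (e & b))) = 00001111000001010000111100000101
  (((((c | ~b) | ~d) & b) | e) | (c & (~b | (e & b)))) = 01011111110111110101111111011111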